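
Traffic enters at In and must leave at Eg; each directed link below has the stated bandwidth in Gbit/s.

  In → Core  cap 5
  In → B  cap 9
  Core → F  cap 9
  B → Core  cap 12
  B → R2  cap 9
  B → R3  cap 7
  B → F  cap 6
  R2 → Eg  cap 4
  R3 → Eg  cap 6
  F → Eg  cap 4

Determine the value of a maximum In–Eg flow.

Augment In→Core→F→Eg: bottleneck 4, flow now 4.
Augment In→B→R2→Eg: bottleneck 4, flow now 8.
Augment In→B→R3→Eg: bottleneck 5, flow now 13.
No augmenting path remains; maximum flow = 13.
In the residual graph, reachable from In: {In, Core, F}.
Min-cut edges: In→B (9), F→Eg (4); capacity 9 + 4 = 13.
This cut is saturated, so no flow can exceed 13.

13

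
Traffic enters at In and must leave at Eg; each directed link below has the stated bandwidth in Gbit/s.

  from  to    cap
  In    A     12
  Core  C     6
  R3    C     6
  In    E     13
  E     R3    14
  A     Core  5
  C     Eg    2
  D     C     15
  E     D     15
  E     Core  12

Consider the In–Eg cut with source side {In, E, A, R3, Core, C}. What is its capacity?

17

Edges leaving {In, E, A, R3, Core, C}: E→D (15), C→Eg (2).
Cut capacity = 15 + 2 = 17.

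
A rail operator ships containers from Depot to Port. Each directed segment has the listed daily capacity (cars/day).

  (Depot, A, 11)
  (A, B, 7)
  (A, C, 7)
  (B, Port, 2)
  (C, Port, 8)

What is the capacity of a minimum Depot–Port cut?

9

Augment Depot→A→B→Port: bottleneck 2, flow now 2.
Augment Depot→A→C→Port: bottleneck 7, flow now 9.
No augmenting path remains; maximum flow = 9.
By max-flow min-cut, the minimum cut capacity equals the max flow.
In the residual graph, reachable from Depot: {Depot, A, B}.
Min-cut edges: A→C (7), B→Port (2); capacity 7 + 2 = 9.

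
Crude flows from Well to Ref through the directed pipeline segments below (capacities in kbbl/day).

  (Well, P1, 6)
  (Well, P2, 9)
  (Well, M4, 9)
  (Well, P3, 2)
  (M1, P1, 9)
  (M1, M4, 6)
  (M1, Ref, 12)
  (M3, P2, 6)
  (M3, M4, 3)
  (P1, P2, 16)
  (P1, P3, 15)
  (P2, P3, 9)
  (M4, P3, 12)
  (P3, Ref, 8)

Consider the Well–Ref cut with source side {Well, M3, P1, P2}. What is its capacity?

38

Edges leaving {Well, M3, P1, P2}: Well→M4 (9), Well→P3 (2), M3→M4 (3), P1→P3 (15), P2→P3 (9).
Cut capacity = 9 + 2 + 3 + 15 + 9 = 38.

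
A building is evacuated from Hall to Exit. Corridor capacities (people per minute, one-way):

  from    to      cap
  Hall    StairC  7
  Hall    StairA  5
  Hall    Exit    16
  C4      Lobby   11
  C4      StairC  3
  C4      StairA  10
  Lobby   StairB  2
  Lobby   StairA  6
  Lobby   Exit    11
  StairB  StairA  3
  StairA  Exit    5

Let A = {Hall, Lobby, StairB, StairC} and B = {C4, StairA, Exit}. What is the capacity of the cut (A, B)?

Edges leaving {Hall, Lobby, StairB, StairC}: Hall→StairA (5), Hall→Exit (16), Lobby→StairA (6), Lobby→Exit (11), StairB→StairA (3).
Cut capacity = 5 + 16 + 6 + 11 + 3 = 41.

41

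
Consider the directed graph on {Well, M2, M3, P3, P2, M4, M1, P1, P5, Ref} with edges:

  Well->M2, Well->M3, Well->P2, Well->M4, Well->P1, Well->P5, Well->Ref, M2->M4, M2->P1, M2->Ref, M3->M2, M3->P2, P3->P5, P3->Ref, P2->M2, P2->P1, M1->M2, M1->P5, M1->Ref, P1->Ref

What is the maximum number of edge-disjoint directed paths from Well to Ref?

3

Assign every edge capacity 1; by Menger, the answer equals the max flow.
Path Well→Ref (+1); total 1.
Path Well→M2→Ref (+1); total 2.
Path Well→P1→Ref (+1); total 3.
No residual Well→Ref path; max flow = 3.
Certifying cut of size 3: {M2→Ref, P1→Ref, Well→Ref}.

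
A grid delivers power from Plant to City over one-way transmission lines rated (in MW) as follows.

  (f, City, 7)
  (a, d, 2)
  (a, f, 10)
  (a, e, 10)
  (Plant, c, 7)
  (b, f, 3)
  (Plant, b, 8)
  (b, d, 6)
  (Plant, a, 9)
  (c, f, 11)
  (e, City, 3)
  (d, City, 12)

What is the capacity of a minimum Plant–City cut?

18

Augment Plant→a→d→City: bottleneck 2, flow now 2.
Augment Plant→a→e→City: bottleneck 3, flow now 5.
Augment Plant→a→f→City: bottleneck 4, flow now 9.
Augment Plant→b→d→City: bottleneck 6, flow now 15.
Augment Plant→b→f→City: bottleneck 2, flow now 17.
Augment Plant→c→f→City: bottleneck 1, flow now 18.
No augmenting path remains; maximum flow = 18.
By max-flow min-cut, the minimum cut capacity equals the max flow.
In the residual graph, reachable from Plant: {Plant, a, b, c, e, f}.
Min-cut edges: a→d (2), b→d (6), e→City (3), f→City (7); capacity 2 + 6 + 3 + 7 = 18.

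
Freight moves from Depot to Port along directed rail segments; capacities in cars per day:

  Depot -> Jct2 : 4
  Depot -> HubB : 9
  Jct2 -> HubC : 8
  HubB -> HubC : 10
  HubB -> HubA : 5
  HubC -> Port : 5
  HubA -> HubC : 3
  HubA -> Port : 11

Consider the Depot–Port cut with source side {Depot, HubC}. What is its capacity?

Edges leaving {Depot, HubC}: Depot→Jct2 (4), Depot→HubB (9), HubC→Port (5).
Cut capacity = 4 + 9 + 5 = 18.

18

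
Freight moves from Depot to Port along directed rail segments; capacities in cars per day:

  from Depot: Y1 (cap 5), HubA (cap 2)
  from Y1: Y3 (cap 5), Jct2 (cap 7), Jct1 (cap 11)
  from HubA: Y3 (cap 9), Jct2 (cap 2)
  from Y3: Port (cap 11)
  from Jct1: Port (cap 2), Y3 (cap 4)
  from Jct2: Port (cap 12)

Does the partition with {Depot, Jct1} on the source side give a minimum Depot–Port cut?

No — its capacity is 13, but the minimum cut has capacity 7.

Given cut capacity: 5 + 2 + 4 + 2 = 13.
Augment Depot→Y1→Y3→Port: bottleneck 5, flow now 5.
Augment Depot→HubA→Y3→Port: bottleneck 2, flow now 7.
No augmenting path remains; maximum flow = 7.
In the residual graph, reachable from Depot: {Depot}.
Min-cut edges: Depot→Y1 (5), Depot→HubA (2); capacity 5 + 2 = 7.
Cut capacity 13 exceeds the max flow 7, so it is not minimum.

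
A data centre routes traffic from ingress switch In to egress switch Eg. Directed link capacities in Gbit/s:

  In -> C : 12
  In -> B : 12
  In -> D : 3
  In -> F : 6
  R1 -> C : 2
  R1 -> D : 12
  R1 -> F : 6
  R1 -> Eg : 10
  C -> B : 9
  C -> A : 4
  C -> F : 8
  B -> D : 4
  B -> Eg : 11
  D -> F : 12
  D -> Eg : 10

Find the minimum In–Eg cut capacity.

18

Augment In→B→Eg: bottleneck 11, flow now 11.
Augment In→D→Eg: bottleneck 3, flow now 14.
Augment In→B→D→Eg: bottleneck 1, flow now 15.
Augment In→C→B→D→Eg: bottleneck 3, flow now 18.
No augmenting path remains; maximum flow = 18.
By max-flow min-cut, the minimum cut capacity equals the max flow.
In the residual graph, reachable from In: {In, C, B, A, F}.
Min-cut edges: In→D (3), B→D (4), B→Eg (11); capacity 3 + 4 + 11 = 18.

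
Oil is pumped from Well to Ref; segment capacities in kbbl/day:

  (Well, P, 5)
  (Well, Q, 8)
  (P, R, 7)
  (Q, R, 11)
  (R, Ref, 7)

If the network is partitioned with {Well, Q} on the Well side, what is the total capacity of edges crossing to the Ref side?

Edges leaving {Well, Q}: Well→P (5), Q→R (11).
Cut capacity = 5 + 11 = 16.

16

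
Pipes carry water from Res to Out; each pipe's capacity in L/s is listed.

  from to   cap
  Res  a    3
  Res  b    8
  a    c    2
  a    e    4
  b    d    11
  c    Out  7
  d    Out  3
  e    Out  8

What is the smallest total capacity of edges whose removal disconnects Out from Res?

6

Augment Res→a→c→Out: bottleneck 2, flow now 2.
Augment Res→a→e→Out: bottleneck 1, flow now 3.
Augment Res→b→d→Out: bottleneck 3, flow now 6.
No augmenting path remains; maximum flow = 6.
By max-flow min-cut, the minimum cut capacity equals the max flow.
In the residual graph, reachable from Res: {Res, b, d}.
Min-cut edges: Res→a (3), d→Out (3); capacity 3 + 3 = 6.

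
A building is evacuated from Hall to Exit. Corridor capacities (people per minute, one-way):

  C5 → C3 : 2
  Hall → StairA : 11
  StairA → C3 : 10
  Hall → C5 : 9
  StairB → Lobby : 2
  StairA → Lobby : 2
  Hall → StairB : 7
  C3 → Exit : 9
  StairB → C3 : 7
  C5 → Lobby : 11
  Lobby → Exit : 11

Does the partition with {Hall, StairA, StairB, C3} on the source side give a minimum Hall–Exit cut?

No — its capacity is 22, but the minimum cut has capacity 20.

Given cut capacity: 9 + 2 + 2 + 9 = 22.
Augment Hall→StairA→C3→Exit: bottleneck 9, flow now 9.
Augment Hall→StairA→Lobby→Exit: bottleneck 2, flow now 11.
Augment Hall→C5→Lobby→Exit: bottleneck 9, flow now 20.
No augmenting path remains; maximum flow = 20.
In the residual graph, reachable from Hall: {Hall, StairA, C5, StairB, C3, Lobby}.
Min-cut edges: C3→Exit (9), Lobby→Exit (11); capacity 9 + 11 = 20.
Cut capacity 22 exceeds the max flow 20, so it is not minimum.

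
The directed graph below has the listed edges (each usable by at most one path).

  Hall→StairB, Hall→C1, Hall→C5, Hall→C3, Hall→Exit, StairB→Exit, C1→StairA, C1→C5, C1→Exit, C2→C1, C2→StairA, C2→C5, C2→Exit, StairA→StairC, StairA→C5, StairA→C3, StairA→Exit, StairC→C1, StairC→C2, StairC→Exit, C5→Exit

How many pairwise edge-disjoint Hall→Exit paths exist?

4

Assign every edge capacity 1; by Menger, the answer equals the max flow.
Path Hall→Exit (+1); total 1.
Path Hall→StairB→Exit (+1); total 2.
Path Hall→C1→Exit (+1); total 3.
Path Hall→C5→Exit (+1); total 4.
No residual Hall→Exit path; max flow = 4.
Certifying cut of size 4: {Hall→C1, Hall→C5, Hall→Exit, Hall→StairB}.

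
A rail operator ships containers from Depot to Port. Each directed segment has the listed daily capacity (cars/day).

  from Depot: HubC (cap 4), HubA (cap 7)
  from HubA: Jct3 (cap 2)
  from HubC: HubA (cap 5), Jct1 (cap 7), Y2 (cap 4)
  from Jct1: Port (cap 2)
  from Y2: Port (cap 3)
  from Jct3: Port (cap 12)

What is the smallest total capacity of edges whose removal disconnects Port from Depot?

6

Augment Depot→HubA→Jct3→Port: bottleneck 2, flow now 2.
Augment Depot→HubC→Jct1→Port: bottleneck 2, flow now 4.
Augment Depot→HubC→Y2→Port: bottleneck 2, flow now 6.
No augmenting path remains; maximum flow = 6.
By max-flow min-cut, the minimum cut capacity equals the max flow.
In the residual graph, reachable from Depot: {Depot, HubA}.
Min-cut edges: Depot→HubC (4), HubA→Jct3 (2); capacity 4 + 2 = 6.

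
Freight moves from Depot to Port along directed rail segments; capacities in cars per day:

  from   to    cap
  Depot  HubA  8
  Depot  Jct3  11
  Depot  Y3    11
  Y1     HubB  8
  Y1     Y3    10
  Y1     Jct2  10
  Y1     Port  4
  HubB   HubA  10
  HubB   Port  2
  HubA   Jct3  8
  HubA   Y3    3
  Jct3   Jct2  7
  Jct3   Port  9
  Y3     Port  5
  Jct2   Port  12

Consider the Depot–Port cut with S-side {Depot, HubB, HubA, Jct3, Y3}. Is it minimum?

No — its capacity is 23, but the minimum cut has capacity 21.

Given cut capacity: 2 + 7 + 9 + 5 = 23.
Augment Depot→Jct3→Port: bottleneck 9, flow now 9.
Augment Depot→Y3→Port: bottleneck 5, flow now 14.
Augment Depot→Jct3→Jct2→Port: bottleneck 2, flow now 16.
Augment Depot→HubA→Jct3→Jct2→Port: bottleneck 5, flow now 21.
No augmenting path remains; maximum flow = 21.
In the residual graph, reachable from Depot: {Depot, HubA, Jct3, Y3}.
Min-cut edges: Jct3→Jct2 (7), Jct3→Port (9), Y3→Port (5); capacity 7 + 9 + 5 = 21.
Cut capacity 23 exceeds the max flow 21, so it is not minimum.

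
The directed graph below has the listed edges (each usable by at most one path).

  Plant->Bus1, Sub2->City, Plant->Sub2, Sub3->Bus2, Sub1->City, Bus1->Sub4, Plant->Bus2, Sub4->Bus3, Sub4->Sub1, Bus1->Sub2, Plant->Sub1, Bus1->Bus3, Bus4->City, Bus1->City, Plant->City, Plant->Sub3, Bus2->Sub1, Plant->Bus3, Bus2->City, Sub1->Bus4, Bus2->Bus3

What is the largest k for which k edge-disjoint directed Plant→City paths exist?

6

Assign every edge capacity 1; by Menger, the answer equals the max flow.
Path Plant→City (+1); total 1.
Path Plant→Bus1→City (+1); total 2.
Path Plant→Sub2→City (+1); total 3.
Path Plant→Bus2→City (+1); total 4.
Path Plant→Sub1→City (+1); total 5.
Path Plant→Sub3→Bus2→Sub1→Bus4→City (+1); total 6.
No residual Plant→City path; max flow = 6.
Certifying cut of size 6: {Plant→Bus1, Plant→Bus2, Plant→City, Plant→Sub1, Plant→Sub2, Plant→Sub3}.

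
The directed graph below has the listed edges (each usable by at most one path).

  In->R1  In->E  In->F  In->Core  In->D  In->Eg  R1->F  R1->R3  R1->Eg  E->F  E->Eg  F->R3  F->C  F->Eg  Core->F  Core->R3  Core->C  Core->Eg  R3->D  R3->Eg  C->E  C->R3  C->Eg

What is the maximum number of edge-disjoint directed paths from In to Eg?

5

Assign every edge capacity 1; by Menger, the answer equals the max flow.
Path In→Eg (+1); total 1.
Path In→R1→Eg (+1); total 2.
Path In→E→Eg (+1); total 3.
Path In→F→Eg (+1); total 4.
Path In→Core→Eg (+1); total 5.
No residual In→Eg path; max flow = 5.
Certifying cut of size 5: {In→Core, In→E, In→Eg, In→F, In→R1}.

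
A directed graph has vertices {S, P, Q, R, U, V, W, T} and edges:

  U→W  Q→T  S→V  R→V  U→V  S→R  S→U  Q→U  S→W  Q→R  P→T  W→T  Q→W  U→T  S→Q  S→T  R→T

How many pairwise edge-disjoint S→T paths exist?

5

Assign every edge capacity 1; by Menger, the answer equals the max flow.
Path S→T (+1); total 1.
Path S→Q→T (+1); total 2.
Path S→R→T (+1); total 3.
Path S→U→T (+1); total 4.
Path S→W→T (+1); total 5.
No residual S→T path; max flow = 5.
Certifying cut of size 5: {S→Q, S→R, S→T, S→U, S→W}.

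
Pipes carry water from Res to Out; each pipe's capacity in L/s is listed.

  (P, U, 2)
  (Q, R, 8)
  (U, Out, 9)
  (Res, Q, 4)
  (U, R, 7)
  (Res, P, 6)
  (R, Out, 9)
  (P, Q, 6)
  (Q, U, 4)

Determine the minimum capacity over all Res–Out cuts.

Augment Res→P→U→Out: bottleneck 2, flow now 2.
Augment Res→Q→R→Out: bottleneck 4, flow now 6.
Augment Res→P→Q→R→Out: bottleneck 4, flow now 10.
No augmenting path remains; maximum flow = 10.
By max-flow min-cut, the minimum cut capacity equals the max flow.
In the residual graph, reachable from Res: {Res}.
Min-cut edges: Res→P (6), Res→Q (4); capacity 6 + 4 = 10.

10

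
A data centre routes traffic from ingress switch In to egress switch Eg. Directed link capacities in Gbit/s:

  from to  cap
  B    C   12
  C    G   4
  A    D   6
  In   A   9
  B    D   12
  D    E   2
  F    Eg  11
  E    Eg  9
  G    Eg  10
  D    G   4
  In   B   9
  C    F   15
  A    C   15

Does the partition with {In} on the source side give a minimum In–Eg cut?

Yes — it is a minimum cut (capacity 18).

Given cut capacity: 9 + 9 = 18.
Augment In→A→C→F→Eg: bottleneck 9, flow now 9.
Augment In→B→C→F→Eg: bottleneck 2, flow now 11.
Augment In→B→C→G→Eg: bottleneck 4, flow now 15.
Augment In→B→D→E→Eg: bottleneck 2, flow now 17.
Augment In→B→D→G→Eg: bottleneck 1, flow now 18.
No augmenting path remains; maximum flow = 18.
Cut capacity 18 equals the max flow, so it is a minimum cut.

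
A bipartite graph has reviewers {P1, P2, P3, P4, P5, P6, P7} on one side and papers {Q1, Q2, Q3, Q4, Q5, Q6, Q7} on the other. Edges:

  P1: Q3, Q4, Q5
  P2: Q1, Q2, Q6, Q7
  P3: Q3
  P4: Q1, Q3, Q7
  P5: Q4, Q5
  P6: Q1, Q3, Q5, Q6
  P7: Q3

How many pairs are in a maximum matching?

6

Unit-capacity flow: source→left, listed edges, right→sink; max matching = max flow.
Augmenting path P1→Q3 (+1); matched 1.
Augmenting path P2→Q1 (+1); matched 2.
Augmenting path P4→Q7 (+1); matched 3.
Augmenting path P5→Q4 (+1); matched 4.
Augmenting path P6→Q5 (+1); matched 5.
Augmenting path P3→Q3→P1→Q5→P6→Q6 (+1); matched 6.
No augmenting path remains; maximum matching = 6.
König certificate: {P1, P2, P4, P5, P6, Q3} is a vertex cover of size 6 (every listed pair touches it), so no matching can be larger.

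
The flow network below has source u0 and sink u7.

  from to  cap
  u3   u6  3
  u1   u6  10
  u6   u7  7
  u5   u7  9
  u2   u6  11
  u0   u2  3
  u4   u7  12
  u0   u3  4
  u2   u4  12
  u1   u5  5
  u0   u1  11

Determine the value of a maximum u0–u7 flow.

15

Augment u0→u1→u5→u7: bottleneck 5, flow now 5.
Augment u0→u1→u6→u7: bottleneck 6, flow now 11.
Augment u0→u2→u4→u7: bottleneck 3, flow now 14.
Augment u0→u3→u6→u7: bottleneck 1, flow now 15.
No augmenting path remains; maximum flow = 15.
In the residual graph, reachable from u0: {u0, u1, u3, u6}.
Min-cut edges: u0→u2 (3), u1→u5 (5), u6→u7 (7); capacity 3 + 5 + 7 = 15.
This cut is saturated, so no flow can exceed 15.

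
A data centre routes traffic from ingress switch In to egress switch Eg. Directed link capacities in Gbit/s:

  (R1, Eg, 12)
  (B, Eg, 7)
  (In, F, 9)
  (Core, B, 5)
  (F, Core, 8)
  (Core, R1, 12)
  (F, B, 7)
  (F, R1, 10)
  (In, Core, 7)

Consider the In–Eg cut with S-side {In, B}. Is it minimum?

Given cut capacity: 9 + 7 + 7 = 23.
Augment In→F→R1→Eg: bottleneck 9, flow now 9.
Augment In→Core→R1→Eg: bottleneck 3, flow now 12.
Augment In→Core→B→Eg: bottleneck 4, flow now 16.
No augmenting path remains; maximum flow = 16.
In the residual graph, reachable from In: {In}.
Min-cut edges: In→F (9), In→Core (7); capacity 9 + 7 = 16.
Cut capacity 23 exceeds the max flow 16, so it is not minimum.

No — its capacity is 23, but the minimum cut has capacity 16.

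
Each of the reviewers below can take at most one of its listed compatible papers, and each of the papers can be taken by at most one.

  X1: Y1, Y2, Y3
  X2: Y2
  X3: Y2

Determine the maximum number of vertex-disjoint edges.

2

Unit-capacity flow: source→left, listed edges, right→sink; max matching = max flow.
Augmenting path X1→Y1 (+1); matched 1.
Augmenting path X2→Y2 (+1); matched 2.
No augmenting path remains; maximum matching = 2.
König certificate: {X1, Y2} is a vertex cover of size 2 (every listed pair touches it), so no matching can be larger.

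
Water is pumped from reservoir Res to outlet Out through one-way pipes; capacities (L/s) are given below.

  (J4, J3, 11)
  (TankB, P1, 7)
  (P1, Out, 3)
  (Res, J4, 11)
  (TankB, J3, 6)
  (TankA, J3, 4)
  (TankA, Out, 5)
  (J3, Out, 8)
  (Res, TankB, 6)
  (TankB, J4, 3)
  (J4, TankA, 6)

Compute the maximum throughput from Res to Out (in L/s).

16

Augment Res→TankB→P1→Out: bottleneck 3, flow now 3.
Augment Res→TankB→J3→Out: bottleneck 3, flow now 6.
Augment Res→J4→TankA→Out: bottleneck 5, flow now 11.
Augment Res→J4→J3→Out: bottleneck 5, flow now 16.
No augmenting path remains; maximum flow = 16.
In the residual graph, reachable from Res: {Res, TankB, J4, TankA, P1, J3}.
Min-cut edges: TankA→Out (5), P1→Out (3), J3→Out (8); capacity 5 + 3 + 8 = 16.
This cut is saturated, so no flow can exceed 16.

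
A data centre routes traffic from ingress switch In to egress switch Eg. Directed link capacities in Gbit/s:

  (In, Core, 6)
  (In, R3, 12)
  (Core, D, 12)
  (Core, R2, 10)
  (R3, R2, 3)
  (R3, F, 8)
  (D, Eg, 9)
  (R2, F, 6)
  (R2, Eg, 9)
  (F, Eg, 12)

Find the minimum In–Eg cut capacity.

Augment In→Core→D→Eg: bottleneck 6, flow now 6.
Augment In→R3→R2→Eg: bottleneck 3, flow now 9.
Augment In→R3→F→Eg: bottleneck 8, flow now 17.
No augmenting path remains; maximum flow = 17.
By max-flow min-cut, the minimum cut capacity equals the max flow.
In the residual graph, reachable from In: {In, R3}.
Min-cut edges: In→Core (6), R3→R2 (3), R3→F (8); capacity 6 + 3 + 8 = 17.

17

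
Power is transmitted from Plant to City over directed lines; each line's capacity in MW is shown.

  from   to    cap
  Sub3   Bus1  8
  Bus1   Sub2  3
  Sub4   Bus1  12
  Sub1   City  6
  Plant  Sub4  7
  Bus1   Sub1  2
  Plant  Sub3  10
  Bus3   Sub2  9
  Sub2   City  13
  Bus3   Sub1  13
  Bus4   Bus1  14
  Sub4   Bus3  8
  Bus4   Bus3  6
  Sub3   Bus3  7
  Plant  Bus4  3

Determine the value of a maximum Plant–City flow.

Augment Plant→Bus4→Bus3→Sub2→City: bottleneck 3, flow now 3.
Augment Plant→Sub4→Bus3→Sub2→City: bottleneck 6, flow now 9.
Augment Plant→Sub4→Bus3→Sub1→City: bottleneck 1, flow now 10.
Augment Plant→Sub3→Bus3→Sub1→City: bottleneck 5, flow now 15.
Augment Plant→Sub3→Bus1→Sub2→City: bottleneck 3, flow now 18.
No augmenting path remains; maximum flow = 18.
In the residual graph, reachable from Plant: {Plant, Bus4, Sub4, Sub3, Bus3, Bus1, Sub1}.
Min-cut edges: Bus3→Sub2 (9), Bus1→Sub2 (3), Sub1→City (6); capacity 9 + 3 + 6 = 18.
This cut is saturated, so no flow can exceed 18.

18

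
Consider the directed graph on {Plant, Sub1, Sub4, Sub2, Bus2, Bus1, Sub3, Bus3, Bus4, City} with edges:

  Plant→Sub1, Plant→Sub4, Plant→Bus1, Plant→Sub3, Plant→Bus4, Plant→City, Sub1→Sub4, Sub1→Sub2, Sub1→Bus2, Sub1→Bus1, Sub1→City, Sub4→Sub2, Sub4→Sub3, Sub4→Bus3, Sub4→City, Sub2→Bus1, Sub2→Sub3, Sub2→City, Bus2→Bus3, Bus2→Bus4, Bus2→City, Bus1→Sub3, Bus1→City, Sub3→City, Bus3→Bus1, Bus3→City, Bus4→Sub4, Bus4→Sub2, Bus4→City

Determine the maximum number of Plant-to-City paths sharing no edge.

Assign every edge capacity 1; by Menger, the answer equals the max flow.
Path Plant→City (+1); total 1.
Path Plant→Sub1→City (+1); total 2.
Path Plant→Sub4→City (+1); total 3.
Path Plant→Bus1→City (+1); total 4.
Path Plant→Sub3→City (+1); total 5.
Path Plant→Bus4→City (+1); total 6.
No residual Plant→City path; max flow = 6.
Certifying cut of size 6: {Plant→Bus1, Plant→Bus4, Plant→City, Plant→Sub1, Plant→Sub3, Plant→Sub4}.

6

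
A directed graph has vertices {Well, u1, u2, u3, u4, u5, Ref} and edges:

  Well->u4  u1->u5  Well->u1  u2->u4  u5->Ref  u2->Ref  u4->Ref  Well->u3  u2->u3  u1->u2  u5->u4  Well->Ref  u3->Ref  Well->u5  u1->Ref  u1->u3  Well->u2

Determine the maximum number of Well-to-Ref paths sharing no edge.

6

Assign every edge capacity 1; by Menger, the answer equals the max flow.
Path Well→Ref (+1); total 1.
Path Well→u1→Ref (+1); total 2.
Path Well→u2→Ref (+1); total 3.
Path Well→u3→Ref (+1); total 4.
Path Well→u4→Ref (+1); total 5.
Path Well→u5→Ref (+1); total 6.
No residual Well→Ref path; max flow = 6.
Certifying cut of size 6: {Well→Ref, Well→u1, Well→u2, Well→u3, Well→u4, Well→u5}.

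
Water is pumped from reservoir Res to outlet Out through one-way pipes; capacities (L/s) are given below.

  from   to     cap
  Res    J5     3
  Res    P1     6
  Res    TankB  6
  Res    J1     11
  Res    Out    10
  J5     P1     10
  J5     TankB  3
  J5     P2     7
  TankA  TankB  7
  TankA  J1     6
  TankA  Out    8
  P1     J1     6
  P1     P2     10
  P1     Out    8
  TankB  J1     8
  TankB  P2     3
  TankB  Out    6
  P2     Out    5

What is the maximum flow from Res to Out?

25

Augment Res→Out: bottleneck 10, flow now 10.
Augment Res→P1→Out: bottleneck 6, flow now 16.
Augment Res→TankB→Out: bottleneck 6, flow now 22.
Augment Res→J5→P1→Out: bottleneck 2, flow now 24.
Augment Res→J5→P2→Out: bottleneck 1, flow now 25.
No augmenting path remains; maximum flow = 25.
In the residual graph, reachable from Res: {Res, J1}.
Min-cut edges: Res→J5 (3), Res→P1 (6), Res→TankB (6), Res→Out (10); capacity 3 + 6 + 6 + 10 = 25.
This cut is saturated, so no flow can exceed 25.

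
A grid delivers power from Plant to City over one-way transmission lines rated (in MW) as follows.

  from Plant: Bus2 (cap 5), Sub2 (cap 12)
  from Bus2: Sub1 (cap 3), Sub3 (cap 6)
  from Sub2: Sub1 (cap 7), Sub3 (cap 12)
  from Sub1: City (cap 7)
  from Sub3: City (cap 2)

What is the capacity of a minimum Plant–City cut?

Augment Plant→Bus2→Sub1→City: bottleneck 3, flow now 3.
Augment Plant→Bus2→Sub3→City: bottleneck 2, flow now 5.
Augment Plant→Sub2→Sub1→City: bottleneck 4, flow now 9.
No augmenting path remains; maximum flow = 9.
By max-flow min-cut, the minimum cut capacity equals the max flow.
In the residual graph, reachable from Plant: {Plant, Bus2, Sub2, Sub1, Sub3}.
Min-cut edges: Sub1→City (7), Sub3→City (2); capacity 7 + 2 = 9.

9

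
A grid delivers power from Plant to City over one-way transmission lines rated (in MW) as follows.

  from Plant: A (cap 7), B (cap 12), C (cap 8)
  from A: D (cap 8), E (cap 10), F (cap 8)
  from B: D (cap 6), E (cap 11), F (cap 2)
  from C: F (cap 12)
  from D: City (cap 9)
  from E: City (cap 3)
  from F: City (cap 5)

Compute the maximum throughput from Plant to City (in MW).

17

Augment Plant→A→D→City: bottleneck 7, flow now 7.
Augment Plant→B→D→City: bottleneck 2, flow now 9.
Augment Plant→B→E→City: bottleneck 3, flow now 12.
Augment Plant→B→F→City: bottleneck 2, flow now 14.
Augment Plant→C→F→City: bottleneck 3, flow now 17.
No augmenting path remains; maximum flow = 17.
In the residual graph, reachable from Plant: {Plant, A, B, C, D, E, F}.
Min-cut edges: D→City (9), E→City (3), F→City (5); capacity 9 + 3 + 5 = 17.
This cut is saturated, so no flow can exceed 17.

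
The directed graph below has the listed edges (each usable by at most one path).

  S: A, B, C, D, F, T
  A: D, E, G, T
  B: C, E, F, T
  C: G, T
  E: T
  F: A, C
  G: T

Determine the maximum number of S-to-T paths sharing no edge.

Assign every edge capacity 1; by Menger, the answer equals the max flow.
Path S→T (+1); total 1.
Path S→A→T (+1); total 2.
Path S→B→T (+1); total 3.
Path S→C→T (+1); total 4.
Path S→F→A→E→T (+1); total 5.
No residual S→T path; max flow = 5.
Certifying cut of size 5: {S→A, S→B, S→C, S→F, S→T}.

5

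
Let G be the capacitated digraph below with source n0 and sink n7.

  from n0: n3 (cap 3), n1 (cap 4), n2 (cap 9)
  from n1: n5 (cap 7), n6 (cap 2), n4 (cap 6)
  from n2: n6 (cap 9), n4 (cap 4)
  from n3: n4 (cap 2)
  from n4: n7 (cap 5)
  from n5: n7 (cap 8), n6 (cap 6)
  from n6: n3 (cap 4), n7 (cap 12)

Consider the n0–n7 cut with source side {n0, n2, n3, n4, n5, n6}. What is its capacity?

29

Edges leaving {n0, n2, n3, n4, n5, n6}: n0→n1 (4), n4→n7 (5), n5→n7 (8), n6→n7 (12).
Cut capacity = 4 + 5 + 8 + 12 = 29.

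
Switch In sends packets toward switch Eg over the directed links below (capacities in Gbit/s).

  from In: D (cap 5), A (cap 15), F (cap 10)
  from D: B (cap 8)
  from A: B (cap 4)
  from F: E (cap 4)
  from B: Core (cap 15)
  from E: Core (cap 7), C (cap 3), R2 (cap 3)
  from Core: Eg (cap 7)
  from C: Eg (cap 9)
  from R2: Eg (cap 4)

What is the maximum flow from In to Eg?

11

Augment In→D→B→Core→Eg: bottleneck 5, flow now 5.
Augment In→A→B→Core→Eg: bottleneck 2, flow now 7.
Augment In→F→E→C→Eg: bottleneck 3, flow now 10.
Augment In→F→E→R2→Eg: bottleneck 1, flow now 11.
No augmenting path remains; maximum flow = 11.
In the residual graph, reachable from In: {In, D, A, F, B, Core}.
Min-cut edges: F→E (4), Core→Eg (7); capacity 4 + 7 = 11.
This cut is saturated, so no flow can exceed 11.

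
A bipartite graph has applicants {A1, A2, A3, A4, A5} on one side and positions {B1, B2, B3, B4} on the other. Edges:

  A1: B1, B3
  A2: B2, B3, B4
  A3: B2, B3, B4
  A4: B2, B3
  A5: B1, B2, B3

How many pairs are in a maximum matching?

4

Unit-capacity flow: source→left, listed edges, right→sink; max matching = max flow.
Augmenting path A1→B1 (+1); matched 1.
Augmenting path A2→B2 (+1); matched 2.
Augmenting path A3→B3 (+1); matched 3.
Augmenting path A4→B2→A2→B4 (+1); matched 4.
No augmenting path remains; maximum matching = 4.
König certificate: {B1, B2, B3, B4} is a vertex cover of size 4 (every listed pair touches it), so no matching can be larger.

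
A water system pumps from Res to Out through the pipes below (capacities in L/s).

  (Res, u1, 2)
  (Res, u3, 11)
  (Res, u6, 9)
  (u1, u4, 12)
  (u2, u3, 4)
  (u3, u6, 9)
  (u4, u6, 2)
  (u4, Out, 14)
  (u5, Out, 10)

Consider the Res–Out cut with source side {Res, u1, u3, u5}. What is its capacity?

Edges leaving {Res, u1, u3, u5}: Res→u6 (9), u1→u4 (12), u3→u6 (9), u5→Out (10).
Cut capacity = 9 + 12 + 9 + 10 = 40.

40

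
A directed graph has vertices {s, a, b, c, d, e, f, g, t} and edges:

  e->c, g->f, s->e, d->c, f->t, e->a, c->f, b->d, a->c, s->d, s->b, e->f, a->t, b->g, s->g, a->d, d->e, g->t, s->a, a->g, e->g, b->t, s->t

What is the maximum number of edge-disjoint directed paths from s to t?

5

Assign every edge capacity 1; by Menger, the answer equals the max flow.
Path s→t (+1); total 1.
Path s→a→t (+1); total 2.
Path s→b→t (+1); total 3.
Path s→g→t (+1); total 4.
Path s→e→f→t (+1); total 5.
No residual s→t path; max flow = 5.
Certifying cut of size 5: {a→t, f→t, g→t, s→b, s→t}.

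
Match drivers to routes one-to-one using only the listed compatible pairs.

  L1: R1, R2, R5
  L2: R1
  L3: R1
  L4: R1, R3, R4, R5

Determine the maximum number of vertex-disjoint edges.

3

Unit-capacity flow: source→left, listed edges, right→sink; max matching = max flow.
Augmenting path L1→R1 (+1); matched 1.
Augmenting path L4→R3 (+1); matched 2.
Augmenting path L2→R1→L1→R2 (+1); matched 3.
No augmenting path remains; maximum matching = 3.
König certificate: {L1, L4, R1} is a vertex cover of size 3 (every listed pair touches it), so no matching can be larger.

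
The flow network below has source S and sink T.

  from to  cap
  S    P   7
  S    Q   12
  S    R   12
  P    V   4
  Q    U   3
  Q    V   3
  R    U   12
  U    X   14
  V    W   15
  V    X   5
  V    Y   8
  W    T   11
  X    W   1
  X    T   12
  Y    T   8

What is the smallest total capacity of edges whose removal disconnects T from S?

20

Augment S→P→V→W→T: bottleneck 4, flow now 4.
Augment S→Q→U→X→T: bottleneck 3, flow now 7.
Augment S→Q→V→W→T: bottleneck 3, flow now 10.
Augment S→R→U→X→T: bottleneck 9, flow now 19.
Augment S→R→U→X→W→T: bottleneck 1, flow now 20.
No augmenting path remains; maximum flow = 20.
By max-flow min-cut, the minimum cut capacity equals the max flow.
In the residual graph, reachable from S: {S, P, Q, R, U, X}.
Min-cut edges: P→V (4), Q→V (3), X→W (1), X→T (12); capacity 4 + 3 + 1 + 12 = 20.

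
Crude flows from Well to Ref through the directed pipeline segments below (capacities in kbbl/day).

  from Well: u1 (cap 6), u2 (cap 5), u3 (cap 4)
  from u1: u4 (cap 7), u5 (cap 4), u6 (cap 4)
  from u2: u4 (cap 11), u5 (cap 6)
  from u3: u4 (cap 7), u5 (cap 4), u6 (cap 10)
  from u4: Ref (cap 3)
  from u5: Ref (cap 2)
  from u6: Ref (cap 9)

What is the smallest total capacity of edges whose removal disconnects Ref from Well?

Augment Well→u1→u4→Ref: bottleneck 3, flow now 3.
Augment Well→u1→u5→Ref: bottleneck 2, flow now 5.
Augment Well→u1→u6→Ref: bottleneck 1, flow now 6.
Augment Well→u3→u6→Ref: bottleneck 4, flow now 10.
Augment Well→u2→u4→u1→u6→Ref: bottleneck 3, flow now 13. (uses reverse residual edge)
No augmenting path remains; maximum flow = 13.
By max-flow min-cut, the minimum cut capacity equals the max flow.
In the residual graph, reachable from Well: {Well, u1, u2, u4, u5}.
Min-cut edges: Well→u3 (4), u1→u6 (4), u4→Ref (3), u5→Ref (2); capacity 4 + 4 + 3 + 2 = 13.

13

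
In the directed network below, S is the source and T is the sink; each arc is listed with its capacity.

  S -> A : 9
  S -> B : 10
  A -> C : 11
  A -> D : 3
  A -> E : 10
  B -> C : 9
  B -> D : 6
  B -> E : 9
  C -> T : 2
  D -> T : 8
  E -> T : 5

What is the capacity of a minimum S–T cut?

15

Augment S→A→C→T: bottleneck 2, flow now 2.
Augment S→A→D→T: bottleneck 3, flow now 5.
Augment S→A→E→T: bottleneck 4, flow now 9.
Augment S→B→D→T: bottleneck 5, flow now 14.
Augment S→B→E→T: bottleneck 1, flow now 15.
No augmenting path remains; maximum flow = 15.
By max-flow min-cut, the minimum cut capacity equals the max flow.
In the residual graph, reachable from S: {S, A, B, C, D, E}.
Min-cut edges: C→T (2), D→T (8), E→T (5); capacity 2 + 8 + 5 = 15.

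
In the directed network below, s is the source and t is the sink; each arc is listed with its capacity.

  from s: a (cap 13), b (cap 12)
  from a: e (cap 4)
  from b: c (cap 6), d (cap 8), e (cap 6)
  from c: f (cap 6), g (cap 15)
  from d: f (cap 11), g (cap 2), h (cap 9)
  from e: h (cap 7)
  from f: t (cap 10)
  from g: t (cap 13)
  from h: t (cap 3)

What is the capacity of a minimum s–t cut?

Augment s→a→e→h→t: bottleneck 3, flow now 3.
Augment s→b→c→f→t: bottleneck 6, flow now 9.
Augment s→b→d→f→t: bottleneck 4, flow now 13.
Augment s→b→d→g→t: bottleneck 2, flow now 15.
No augmenting path remains; maximum flow = 15.
By max-flow min-cut, the minimum cut capacity equals the max flow.
In the residual graph, reachable from s: {s, a, e, h}.
Min-cut edges: s→b (12), h→t (3); capacity 12 + 3 = 15.

15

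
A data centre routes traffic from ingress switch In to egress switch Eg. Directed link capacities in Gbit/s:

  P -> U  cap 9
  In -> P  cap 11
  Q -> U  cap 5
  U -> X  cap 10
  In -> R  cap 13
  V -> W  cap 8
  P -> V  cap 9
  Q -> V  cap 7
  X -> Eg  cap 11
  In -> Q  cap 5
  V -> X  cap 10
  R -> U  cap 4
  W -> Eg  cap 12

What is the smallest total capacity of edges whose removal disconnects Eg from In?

Augment In→P→U→X→Eg: bottleneck 9, flow now 9.
Augment In→P→V→W→Eg: bottleneck 2, flow now 11.
Augment In→Q→U→X→Eg: bottleneck 1, flow now 12.
Augment In→Q→V→W→Eg: bottleneck 4, flow now 16.
Augment In→R→U→P→V→W→Eg: bottleneck 2, flow now 18. (uses reverse residual edge)
Augment In→R→U→P→V→X→Eg: bottleneck 1, flow now 19. (uses reverse residual edge)
No augmenting path remains; maximum flow = 19.
By max-flow min-cut, the minimum cut capacity equals the max flow.
In the residual graph, reachable from In: {In, P, Q, R, U, V, X}.
Min-cut edges: V→W (8), X→Eg (11); capacity 8 + 11 = 19.

19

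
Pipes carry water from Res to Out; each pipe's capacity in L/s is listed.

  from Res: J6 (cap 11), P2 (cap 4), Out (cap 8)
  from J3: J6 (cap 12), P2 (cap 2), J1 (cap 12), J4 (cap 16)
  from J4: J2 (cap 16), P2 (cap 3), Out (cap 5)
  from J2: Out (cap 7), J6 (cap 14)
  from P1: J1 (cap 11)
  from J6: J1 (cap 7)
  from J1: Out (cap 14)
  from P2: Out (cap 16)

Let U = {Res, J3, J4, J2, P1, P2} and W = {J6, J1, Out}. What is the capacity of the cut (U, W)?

96

Edges leaving {Res, J3, J4, J2, P1, P2}: Res→J6 (11), Res→Out (8), J3→J6 (12), J3→J1 (12), J4→Out (5), J2→J6 (14), J2→Out (7), P1→J1 (11), P2→Out (16).
Cut capacity = 11 + 8 + 12 + 12 + 5 + 14 + 7 + 11 + 16 = 96.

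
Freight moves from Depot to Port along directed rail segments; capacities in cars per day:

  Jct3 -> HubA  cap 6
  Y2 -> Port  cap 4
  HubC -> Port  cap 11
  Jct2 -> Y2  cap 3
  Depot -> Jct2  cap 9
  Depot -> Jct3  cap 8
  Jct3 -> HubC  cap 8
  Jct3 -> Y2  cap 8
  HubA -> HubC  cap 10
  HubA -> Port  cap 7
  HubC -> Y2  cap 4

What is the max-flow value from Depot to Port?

Augment Depot→Jct3→Y2→Port: bottleneck 4, flow now 4.
Augment Depot→Jct3→HubC→Port: bottleneck 4, flow now 8.
Augment Depot→Jct2→Y2→Jct3→HubC→Port: bottleneck 3, flow now 11. (uses reverse residual edge)
No augmenting path remains; maximum flow = 11.
In the residual graph, reachable from Depot: {Depot, Jct2}.
Min-cut edges: Depot→Jct3 (8), Jct2→Y2 (3); capacity 8 + 3 = 11.
This cut is saturated, so no flow can exceed 11.

11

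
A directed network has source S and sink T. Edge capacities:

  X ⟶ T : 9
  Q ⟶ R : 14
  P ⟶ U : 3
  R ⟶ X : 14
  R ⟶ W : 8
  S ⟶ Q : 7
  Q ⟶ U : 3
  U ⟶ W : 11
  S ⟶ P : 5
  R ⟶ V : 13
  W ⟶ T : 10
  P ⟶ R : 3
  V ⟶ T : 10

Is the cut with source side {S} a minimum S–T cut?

Given cut capacity: 5 + 7 = 12.
Augment S→P→R→V→T: bottleneck 3, flow now 3.
Augment S→P→U→W→T: bottleneck 2, flow now 5.
Augment S→Q→R→V→T: bottleneck 7, flow now 12.
No augmenting path remains; maximum flow = 12.
Cut capacity 12 equals the max flow, so it is a minimum cut.

Yes — it is a minimum cut (capacity 12).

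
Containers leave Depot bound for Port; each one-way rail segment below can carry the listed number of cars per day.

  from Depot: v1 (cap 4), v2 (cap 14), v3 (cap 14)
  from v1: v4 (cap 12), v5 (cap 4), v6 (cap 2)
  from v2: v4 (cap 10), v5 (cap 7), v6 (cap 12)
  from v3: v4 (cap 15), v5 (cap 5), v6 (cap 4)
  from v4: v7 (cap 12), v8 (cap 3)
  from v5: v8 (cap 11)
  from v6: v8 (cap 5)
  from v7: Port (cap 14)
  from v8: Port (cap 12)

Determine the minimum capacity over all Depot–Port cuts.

Augment Depot→v1→v4→v7→Port: bottleneck 4, flow now 4.
Augment Depot→v2→v4→v7→Port: bottleneck 8, flow now 12.
Augment Depot→v2→v4→v8→Port: bottleneck 2, flow now 14.
Augment Depot→v2→v5→v8→Port: bottleneck 4, flow now 18.
Augment Depot→v3→v4→v8→Port: bottleneck 1, flow now 19.
Augment Depot→v3→v5→v8→Port: bottleneck 5, flow now 24.
No augmenting path remains; maximum flow = 24.
By max-flow min-cut, the minimum cut capacity equals the max flow.
In the residual graph, reachable from Depot: {Depot, v1, v2, v3, v4, v5, v6, v8}.
Min-cut edges: v4→v7 (12), v8→Port (12); capacity 12 + 12 = 24.

24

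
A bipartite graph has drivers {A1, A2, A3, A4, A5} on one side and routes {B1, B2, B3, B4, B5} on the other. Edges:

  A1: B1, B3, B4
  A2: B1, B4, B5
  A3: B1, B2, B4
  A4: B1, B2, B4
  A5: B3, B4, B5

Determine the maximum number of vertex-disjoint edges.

Unit-capacity flow: source→left, listed edges, right→sink; max matching = max flow.
Augmenting path A1→B1 (+1); matched 1.
Augmenting path A2→B4 (+1); matched 2.
Augmenting path A3→B2 (+1); matched 3.
Augmenting path A5→B3 (+1); matched 4.
Augmenting path A4→B4→A2→B5 (+1); matched 5.
No augmenting path remains; maximum matching = 5.
König certificate: {A1, A2, A3, A4, A5} is a vertex cover of size 5 (every listed pair touches it), so no matching can be larger.

5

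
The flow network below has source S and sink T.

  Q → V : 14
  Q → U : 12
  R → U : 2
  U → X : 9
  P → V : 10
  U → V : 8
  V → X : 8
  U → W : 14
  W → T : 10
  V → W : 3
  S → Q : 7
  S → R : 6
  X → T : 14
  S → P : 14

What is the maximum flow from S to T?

Augment S→P→V→W→T: bottleneck 3, flow now 3.
Augment S→P→V→X→T: bottleneck 7, flow now 10.
Augment S→Q→U→W→T: bottleneck 7, flow now 17.
Augment S→R→U→X→T: bottleneck 2, flow now 19.
No augmenting path remains; maximum flow = 19.
In the residual graph, reachable from S: {S, P, R}.
Min-cut edges: S→Q (7), P→V (10), R→U (2); capacity 7 + 10 + 2 = 19.
This cut is saturated, so no flow can exceed 19.

19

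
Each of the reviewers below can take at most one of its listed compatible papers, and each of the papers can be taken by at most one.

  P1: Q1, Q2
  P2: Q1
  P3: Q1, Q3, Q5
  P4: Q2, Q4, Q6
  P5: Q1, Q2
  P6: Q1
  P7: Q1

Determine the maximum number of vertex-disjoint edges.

Unit-capacity flow: source→left, listed edges, right→sink; max matching = max flow.
Augmenting path P1→Q1 (+1); matched 1.
Augmenting path P3→Q3 (+1); matched 2.
Augmenting path P4→Q2 (+1); matched 3.
Augmenting path P5→Q2→P4→Q4 (+1); matched 4.
No augmenting path remains; maximum matching = 4.
König certificate: {P3, P4, Q1, Q2} is a vertex cover of size 4 (every listed pair touches it), so no matching can be larger.

4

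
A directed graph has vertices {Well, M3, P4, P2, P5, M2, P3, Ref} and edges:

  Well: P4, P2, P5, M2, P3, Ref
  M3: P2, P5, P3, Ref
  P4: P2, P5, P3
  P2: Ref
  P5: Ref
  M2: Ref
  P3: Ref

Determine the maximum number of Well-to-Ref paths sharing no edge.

Assign every edge capacity 1; by Menger, the answer equals the max flow.
Path Well→Ref (+1); total 1.
Path Well→P2→Ref (+1); total 2.
Path Well→P5→Ref (+1); total 3.
Path Well→M2→Ref (+1); total 4.
Path Well→P3→Ref (+1); total 5.
No residual Well→Ref path; max flow = 5.
Certifying cut of size 5: {P2→Ref, P3→Ref, P5→Ref, Well→M2, Well→Ref}.

5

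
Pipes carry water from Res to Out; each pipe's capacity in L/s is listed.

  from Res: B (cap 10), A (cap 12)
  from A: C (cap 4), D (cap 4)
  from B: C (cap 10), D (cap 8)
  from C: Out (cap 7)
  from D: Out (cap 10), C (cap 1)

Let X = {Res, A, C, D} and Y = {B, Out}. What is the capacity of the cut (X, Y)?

27

Edges leaving {Res, A, C, D}: Res→B (10), C→Out (7), D→Out (10).
Cut capacity = 10 + 7 + 10 = 27.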